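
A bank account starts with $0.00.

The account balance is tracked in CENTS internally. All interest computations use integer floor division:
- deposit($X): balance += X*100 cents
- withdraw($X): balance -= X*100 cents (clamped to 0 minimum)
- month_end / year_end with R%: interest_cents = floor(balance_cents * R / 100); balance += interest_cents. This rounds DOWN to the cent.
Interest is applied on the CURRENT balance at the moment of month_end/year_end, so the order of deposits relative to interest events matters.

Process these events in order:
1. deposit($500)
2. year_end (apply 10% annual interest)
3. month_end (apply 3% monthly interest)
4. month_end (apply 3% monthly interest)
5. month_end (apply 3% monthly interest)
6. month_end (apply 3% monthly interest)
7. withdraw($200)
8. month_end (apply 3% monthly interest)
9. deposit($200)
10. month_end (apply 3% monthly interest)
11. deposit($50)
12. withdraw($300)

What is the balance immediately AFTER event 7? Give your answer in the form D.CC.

Answer: 419.01

Derivation:
After 1 (deposit($500)): balance=$500.00 total_interest=$0.00
After 2 (year_end (apply 10% annual interest)): balance=$550.00 total_interest=$50.00
After 3 (month_end (apply 3% monthly interest)): balance=$566.50 total_interest=$66.50
After 4 (month_end (apply 3% monthly interest)): balance=$583.49 total_interest=$83.49
After 5 (month_end (apply 3% monthly interest)): balance=$600.99 total_interest=$100.99
After 6 (month_end (apply 3% monthly interest)): balance=$619.01 total_interest=$119.01
After 7 (withdraw($200)): balance=$419.01 total_interest=$119.01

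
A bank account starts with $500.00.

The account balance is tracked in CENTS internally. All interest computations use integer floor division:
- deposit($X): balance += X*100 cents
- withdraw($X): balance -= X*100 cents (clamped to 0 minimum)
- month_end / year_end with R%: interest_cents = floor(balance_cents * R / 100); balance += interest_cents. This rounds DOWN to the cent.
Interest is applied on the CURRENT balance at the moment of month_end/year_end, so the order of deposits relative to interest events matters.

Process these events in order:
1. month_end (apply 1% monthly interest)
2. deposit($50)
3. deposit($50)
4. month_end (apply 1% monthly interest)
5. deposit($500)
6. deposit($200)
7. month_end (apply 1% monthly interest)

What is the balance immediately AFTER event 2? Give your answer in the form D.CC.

After 1 (month_end (apply 1% monthly interest)): balance=$505.00 total_interest=$5.00
After 2 (deposit($50)): balance=$555.00 total_interest=$5.00

Answer: 555.00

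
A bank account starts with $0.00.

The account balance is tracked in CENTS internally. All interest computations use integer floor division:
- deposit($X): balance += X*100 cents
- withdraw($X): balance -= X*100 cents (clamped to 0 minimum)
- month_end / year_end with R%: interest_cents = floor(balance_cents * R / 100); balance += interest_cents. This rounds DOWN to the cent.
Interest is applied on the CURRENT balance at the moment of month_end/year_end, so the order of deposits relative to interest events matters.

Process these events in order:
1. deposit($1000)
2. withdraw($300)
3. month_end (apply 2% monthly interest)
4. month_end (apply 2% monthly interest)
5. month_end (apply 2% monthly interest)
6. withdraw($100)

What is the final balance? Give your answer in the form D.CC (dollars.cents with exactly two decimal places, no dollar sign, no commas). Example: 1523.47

Answer: 642.84

Derivation:
After 1 (deposit($1000)): balance=$1000.00 total_interest=$0.00
After 2 (withdraw($300)): balance=$700.00 total_interest=$0.00
After 3 (month_end (apply 2% monthly interest)): balance=$714.00 total_interest=$14.00
After 4 (month_end (apply 2% monthly interest)): balance=$728.28 total_interest=$28.28
After 5 (month_end (apply 2% monthly interest)): balance=$742.84 total_interest=$42.84
After 6 (withdraw($100)): balance=$642.84 total_interest=$42.84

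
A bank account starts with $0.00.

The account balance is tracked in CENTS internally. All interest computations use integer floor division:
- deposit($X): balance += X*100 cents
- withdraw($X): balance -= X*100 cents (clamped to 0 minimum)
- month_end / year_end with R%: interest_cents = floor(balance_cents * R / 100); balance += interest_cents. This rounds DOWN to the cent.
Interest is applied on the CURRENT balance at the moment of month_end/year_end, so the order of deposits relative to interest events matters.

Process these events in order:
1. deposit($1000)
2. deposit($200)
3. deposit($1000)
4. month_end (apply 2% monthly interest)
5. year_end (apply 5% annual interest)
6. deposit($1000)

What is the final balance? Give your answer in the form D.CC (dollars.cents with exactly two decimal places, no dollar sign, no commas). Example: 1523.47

After 1 (deposit($1000)): balance=$1000.00 total_interest=$0.00
After 2 (deposit($200)): balance=$1200.00 total_interest=$0.00
After 3 (deposit($1000)): balance=$2200.00 total_interest=$0.00
After 4 (month_end (apply 2% monthly interest)): balance=$2244.00 total_interest=$44.00
After 5 (year_end (apply 5% annual interest)): balance=$2356.20 total_interest=$156.20
After 6 (deposit($1000)): balance=$3356.20 total_interest=$156.20

Answer: 3356.20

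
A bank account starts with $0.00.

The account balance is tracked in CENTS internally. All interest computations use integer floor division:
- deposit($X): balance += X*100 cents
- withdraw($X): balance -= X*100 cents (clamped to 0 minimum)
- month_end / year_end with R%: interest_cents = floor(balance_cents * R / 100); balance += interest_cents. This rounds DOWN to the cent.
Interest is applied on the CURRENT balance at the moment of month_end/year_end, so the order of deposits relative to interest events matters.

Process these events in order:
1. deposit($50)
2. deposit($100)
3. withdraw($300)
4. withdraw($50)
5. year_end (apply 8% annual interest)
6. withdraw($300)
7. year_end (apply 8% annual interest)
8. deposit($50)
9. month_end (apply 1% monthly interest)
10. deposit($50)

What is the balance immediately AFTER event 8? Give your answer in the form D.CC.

Answer: 50.00

Derivation:
After 1 (deposit($50)): balance=$50.00 total_interest=$0.00
After 2 (deposit($100)): balance=$150.00 total_interest=$0.00
After 3 (withdraw($300)): balance=$0.00 total_interest=$0.00
After 4 (withdraw($50)): balance=$0.00 total_interest=$0.00
After 5 (year_end (apply 8% annual interest)): balance=$0.00 total_interest=$0.00
After 6 (withdraw($300)): balance=$0.00 total_interest=$0.00
After 7 (year_end (apply 8% annual interest)): balance=$0.00 total_interest=$0.00
After 8 (deposit($50)): balance=$50.00 total_interest=$0.00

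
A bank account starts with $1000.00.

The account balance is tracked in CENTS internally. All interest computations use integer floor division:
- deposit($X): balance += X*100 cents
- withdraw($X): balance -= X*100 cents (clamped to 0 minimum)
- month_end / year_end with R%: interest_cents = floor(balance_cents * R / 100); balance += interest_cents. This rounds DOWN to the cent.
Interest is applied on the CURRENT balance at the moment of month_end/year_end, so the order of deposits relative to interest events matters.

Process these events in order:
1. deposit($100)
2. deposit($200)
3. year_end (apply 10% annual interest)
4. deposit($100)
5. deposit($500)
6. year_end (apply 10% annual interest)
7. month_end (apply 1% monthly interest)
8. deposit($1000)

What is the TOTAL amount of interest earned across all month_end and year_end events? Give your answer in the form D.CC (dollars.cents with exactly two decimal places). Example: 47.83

Answer: 355.33

Derivation:
After 1 (deposit($100)): balance=$1100.00 total_interest=$0.00
After 2 (deposit($200)): balance=$1300.00 total_interest=$0.00
After 3 (year_end (apply 10% annual interest)): balance=$1430.00 total_interest=$130.00
After 4 (deposit($100)): balance=$1530.00 total_interest=$130.00
After 5 (deposit($500)): balance=$2030.00 total_interest=$130.00
After 6 (year_end (apply 10% annual interest)): balance=$2233.00 total_interest=$333.00
After 7 (month_end (apply 1% monthly interest)): balance=$2255.33 total_interest=$355.33
After 8 (deposit($1000)): balance=$3255.33 total_interest=$355.33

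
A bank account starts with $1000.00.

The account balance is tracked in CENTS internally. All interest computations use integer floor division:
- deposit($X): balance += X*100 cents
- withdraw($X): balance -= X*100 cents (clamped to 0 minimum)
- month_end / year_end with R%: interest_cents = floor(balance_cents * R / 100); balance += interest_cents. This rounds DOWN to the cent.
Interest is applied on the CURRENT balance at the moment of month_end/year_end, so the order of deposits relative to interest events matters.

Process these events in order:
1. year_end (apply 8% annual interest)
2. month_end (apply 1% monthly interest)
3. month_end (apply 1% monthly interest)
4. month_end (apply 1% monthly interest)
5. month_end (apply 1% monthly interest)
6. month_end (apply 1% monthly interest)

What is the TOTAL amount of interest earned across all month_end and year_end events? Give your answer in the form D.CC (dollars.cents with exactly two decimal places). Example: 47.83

Answer: 135.06

Derivation:
After 1 (year_end (apply 8% annual interest)): balance=$1080.00 total_interest=$80.00
After 2 (month_end (apply 1% monthly interest)): balance=$1090.80 total_interest=$90.80
After 3 (month_end (apply 1% monthly interest)): balance=$1101.70 total_interest=$101.70
After 4 (month_end (apply 1% monthly interest)): balance=$1112.71 total_interest=$112.71
After 5 (month_end (apply 1% monthly interest)): balance=$1123.83 total_interest=$123.83
After 6 (month_end (apply 1% monthly interest)): balance=$1135.06 total_interest=$135.06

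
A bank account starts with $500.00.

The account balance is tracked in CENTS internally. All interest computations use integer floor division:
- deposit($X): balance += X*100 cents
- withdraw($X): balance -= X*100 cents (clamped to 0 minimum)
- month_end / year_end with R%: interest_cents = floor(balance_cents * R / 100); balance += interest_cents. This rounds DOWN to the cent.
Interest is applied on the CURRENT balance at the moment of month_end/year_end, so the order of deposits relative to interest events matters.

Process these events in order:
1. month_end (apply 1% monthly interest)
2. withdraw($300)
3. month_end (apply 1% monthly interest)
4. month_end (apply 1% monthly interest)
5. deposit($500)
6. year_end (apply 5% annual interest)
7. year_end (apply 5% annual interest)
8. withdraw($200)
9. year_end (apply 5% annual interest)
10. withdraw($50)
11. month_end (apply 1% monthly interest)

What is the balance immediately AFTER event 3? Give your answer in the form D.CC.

After 1 (month_end (apply 1% monthly interest)): balance=$505.00 total_interest=$5.00
After 2 (withdraw($300)): balance=$205.00 total_interest=$5.00
After 3 (month_end (apply 1% monthly interest)): balance=$207.05 total_interest=$7.05

Answer: 207.05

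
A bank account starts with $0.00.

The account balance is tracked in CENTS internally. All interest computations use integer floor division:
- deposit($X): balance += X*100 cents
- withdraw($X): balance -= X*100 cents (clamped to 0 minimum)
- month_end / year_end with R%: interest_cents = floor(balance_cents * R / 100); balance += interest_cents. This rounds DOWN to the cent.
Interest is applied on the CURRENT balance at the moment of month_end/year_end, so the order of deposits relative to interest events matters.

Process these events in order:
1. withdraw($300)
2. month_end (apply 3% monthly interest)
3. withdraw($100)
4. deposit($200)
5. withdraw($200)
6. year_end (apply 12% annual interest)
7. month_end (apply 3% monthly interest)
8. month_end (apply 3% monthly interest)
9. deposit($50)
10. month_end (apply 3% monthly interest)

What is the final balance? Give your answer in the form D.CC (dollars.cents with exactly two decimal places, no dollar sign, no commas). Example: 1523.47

After 1 (withdraw($300)): balance=$0.00 total_interest=$0.00
After 2 (month_end (apply 3% monthly interest)): balance=$0.00 total_interest=$0.00
After 3 (withdraw($100)): balance=$0.00 total_interest=$0.00
After 4 (deposit($200)): balance=$200.00 total_interest=$0.00
After 5 (withdraw($200)): balance=$0.00 total_interest=$0.00
After 6 (year_end (apply 12% annual interest)): balance=$0.00 total_interest=$0.00
After 7 (month_end (apply 3% monthly interest)): balance=$0.00 total_interest=$0.00
After 8 (month_end (apply 3% monthly interest)): balance=$0.00 total_interest=$0.00
After 9 (deposit($50)): balance=$50.00 total_interest=$0.00
After 10 (month_end (apply 3% monthly interest)): balance=$51.50 total_interest=$1.50

Answer: 51.50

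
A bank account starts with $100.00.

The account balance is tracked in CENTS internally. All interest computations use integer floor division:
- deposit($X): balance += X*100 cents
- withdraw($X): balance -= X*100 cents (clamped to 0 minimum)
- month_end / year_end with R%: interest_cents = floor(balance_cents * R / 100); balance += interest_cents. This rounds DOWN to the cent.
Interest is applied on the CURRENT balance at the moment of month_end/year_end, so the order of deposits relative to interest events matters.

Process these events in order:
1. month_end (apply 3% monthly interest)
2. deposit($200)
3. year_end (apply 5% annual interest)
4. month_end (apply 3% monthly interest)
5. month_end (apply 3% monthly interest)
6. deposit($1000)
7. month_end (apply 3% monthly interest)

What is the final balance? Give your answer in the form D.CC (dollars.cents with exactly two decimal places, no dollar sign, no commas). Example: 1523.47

After 1 (month_end (apply 3% monthly interest)): balance=$103.00 total_interest=$3.00
After 2 (deposit($200)): balance=$303.00 total_interest=$3.00
After 3 (year_end (apply 5% annual interest)): balance=$318.15 total_interest=$18.15
After 4 (month_end (apply 3% monthly interest)): balance=$327.69 total_interest=$27.69
After 5 (month_end (apply 3% monthly interest)): balance=$337.52 total_interest=$37.52
After 6 (deposit($1000)): balance=$1337.52 total_interest=$37.52
After 7 (month_end (apply 3% monthly interest)): balance=$1377.64 total_interest=$77.64

Answer: 1377.64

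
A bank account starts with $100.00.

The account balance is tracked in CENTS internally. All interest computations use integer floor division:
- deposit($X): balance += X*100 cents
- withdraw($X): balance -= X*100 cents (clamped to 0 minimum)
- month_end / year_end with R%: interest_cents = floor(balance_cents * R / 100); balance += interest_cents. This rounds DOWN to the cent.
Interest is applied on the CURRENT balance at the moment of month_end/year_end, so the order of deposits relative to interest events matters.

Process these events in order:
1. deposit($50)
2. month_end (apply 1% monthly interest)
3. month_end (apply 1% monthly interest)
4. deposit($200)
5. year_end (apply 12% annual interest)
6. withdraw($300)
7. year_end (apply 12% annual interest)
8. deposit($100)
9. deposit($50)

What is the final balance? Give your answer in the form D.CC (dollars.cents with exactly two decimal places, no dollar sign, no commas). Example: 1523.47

After 1 (deposit($50)): balance=$150.00 total_interest=$0.00
After 2 (month_end (apply 1% monthly interest)): balance=$151.50 total_interest=$1.50
After 3 (month_end (apply 1% monthly interest)): balance=$153.01 total_interest=$3.01
After 4 (deposit($200)): balance=$353.01 total_interest=$3.01
After 5 (year_end (apply 12% annual interest)): balance=$395.37 total_interest=$45.37
After 6 (withdraw($300)): balance=$95.37 total_interest=$45.37
After 7 (year_end (apply 12% annual interest)): balance=$106.81 total_interest=$56.81
After 8 (deposit($100)): balance=$206.81 total_interest=$56.81
After 9 (deposit($50)): balance=$256.81 total_interest=$56.81

Answer: 256.81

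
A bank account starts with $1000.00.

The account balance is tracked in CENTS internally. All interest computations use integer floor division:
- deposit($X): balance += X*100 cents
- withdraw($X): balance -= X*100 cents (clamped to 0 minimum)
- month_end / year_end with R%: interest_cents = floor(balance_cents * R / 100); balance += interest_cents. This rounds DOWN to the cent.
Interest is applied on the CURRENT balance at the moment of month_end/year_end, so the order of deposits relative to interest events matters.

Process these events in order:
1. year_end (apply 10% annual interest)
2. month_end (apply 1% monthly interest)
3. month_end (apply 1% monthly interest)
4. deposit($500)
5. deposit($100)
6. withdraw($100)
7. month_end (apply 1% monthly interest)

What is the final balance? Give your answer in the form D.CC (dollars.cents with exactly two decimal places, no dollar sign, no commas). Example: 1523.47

After 1 (year_end (apply 10% annual interest)): balance=$1100.00 total_interest=$100.00
After 2 (month_end (apply 1% monthly interest)): balance=$1111.00 total_interest=$111.00
After 3 (month_end (apply 1% monthly interest)): balance=$1122.11 total_interest=$122.11
After 4 (deposit($500)): balance=$1622.11 total_interest=$122.11
After 5 (deposit($100)): balance=$1722.11 total_interest=$122.11
After 6 (withdraw($100)): balance=$1622.11 total_interest=$122.11
After 7 (month_end (apply 1% monthly interest)): balance=$1638.33 total_interest=$138.33

Answer: 1638.33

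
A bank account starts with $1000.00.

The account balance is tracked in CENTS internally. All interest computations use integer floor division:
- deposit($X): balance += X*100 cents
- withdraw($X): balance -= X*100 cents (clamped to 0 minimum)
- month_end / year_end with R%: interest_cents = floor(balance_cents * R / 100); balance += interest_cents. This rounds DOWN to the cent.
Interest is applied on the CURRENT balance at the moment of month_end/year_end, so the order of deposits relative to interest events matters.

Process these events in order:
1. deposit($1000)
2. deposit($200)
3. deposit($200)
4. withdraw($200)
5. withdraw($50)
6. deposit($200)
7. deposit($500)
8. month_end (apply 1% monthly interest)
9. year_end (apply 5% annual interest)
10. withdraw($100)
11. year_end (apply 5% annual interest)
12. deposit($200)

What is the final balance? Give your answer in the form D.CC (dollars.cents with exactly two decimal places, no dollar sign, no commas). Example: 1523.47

After 1 (deposit($1000)): balance=$2000.00 total_interest=$0.00
After 2 (deposit($200)): balance=$2200.00 total_interest=$0.00
After 3 (deposit($200)): balance=$2400.00 total_interest=$0.00
After 4 (withdraw($200)): balance=$2200.00 total_interest=$0.00
After 5 (withdraw($50)): balance=$2150.00 total_interest=$0.00
After 6 (deposit($200)): balance=$2350.00 total_interest=$0.00
After 7 (deposit($500)): balance=$2850.00 total_interest=$0.00
After 8 (month_end (apply 1% monthly interest)): balance=$2878.50 total_interest=$28.50
After 9 (year_end (apply 5% annual interest)): balance=$3022.42 total_interest=$172.42
After 10 (withdraw($100)): balance=$2922.42 total_interest=$172.42
After 11 (year_end (apply 5% annual interest)): balance=$3068.54 total_interest=$318.54
After 12 (deposit($200)): balance=$3268.54 total_interest=$318.54

Answer: 3268.54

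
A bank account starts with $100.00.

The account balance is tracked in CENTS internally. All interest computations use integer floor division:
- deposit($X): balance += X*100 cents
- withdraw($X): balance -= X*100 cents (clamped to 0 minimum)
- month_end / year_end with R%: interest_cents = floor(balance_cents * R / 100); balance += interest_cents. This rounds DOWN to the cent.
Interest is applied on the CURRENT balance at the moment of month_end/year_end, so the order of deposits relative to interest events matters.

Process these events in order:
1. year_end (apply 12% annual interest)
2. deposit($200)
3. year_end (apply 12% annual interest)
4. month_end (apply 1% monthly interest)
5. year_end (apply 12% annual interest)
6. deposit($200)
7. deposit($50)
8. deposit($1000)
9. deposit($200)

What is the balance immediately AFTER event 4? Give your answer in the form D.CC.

After 1 (year_end (apply 12% annual interest)): balance=$112.00 total_interest=$12.00
After 2 (deposit($200)): balance=$312.00 total_interest=$12.00
After 3 (year_end (apply 12% annual interest)): balance=$349.44 total_interest=$49.44
After 4 (month_end (apply 1% monthly interest)): balance=$352.93 total_interest=$52.93

Answer: 352.93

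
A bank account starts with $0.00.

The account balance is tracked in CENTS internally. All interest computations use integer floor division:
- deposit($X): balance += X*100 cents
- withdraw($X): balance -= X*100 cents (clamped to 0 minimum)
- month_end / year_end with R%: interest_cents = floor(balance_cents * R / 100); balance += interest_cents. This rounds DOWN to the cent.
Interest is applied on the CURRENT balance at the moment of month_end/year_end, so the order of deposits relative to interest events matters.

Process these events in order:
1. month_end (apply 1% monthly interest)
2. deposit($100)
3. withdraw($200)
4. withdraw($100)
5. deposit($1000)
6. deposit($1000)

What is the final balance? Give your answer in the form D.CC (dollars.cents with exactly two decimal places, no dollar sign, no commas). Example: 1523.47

Answer: 2000.00

Derivation:
After 1 (month_end (apply 1% monthly interest)): balance=$0.00 total_interest=$0.00
After 2 (deposit($100)): balance=$100.00 total_interest=$0.00
After 3 (withdraw($200)): balance=$0.00 total_interest=$0.00
After 4 (withdraw($100)): balance=$0.00 total_interest=$0.00
After 5 (deposit($1000)): balance=$1000.00 total_interest=$0.00
After 6 (deposit($1000)): balance=$2000.00 total_interest=$0.00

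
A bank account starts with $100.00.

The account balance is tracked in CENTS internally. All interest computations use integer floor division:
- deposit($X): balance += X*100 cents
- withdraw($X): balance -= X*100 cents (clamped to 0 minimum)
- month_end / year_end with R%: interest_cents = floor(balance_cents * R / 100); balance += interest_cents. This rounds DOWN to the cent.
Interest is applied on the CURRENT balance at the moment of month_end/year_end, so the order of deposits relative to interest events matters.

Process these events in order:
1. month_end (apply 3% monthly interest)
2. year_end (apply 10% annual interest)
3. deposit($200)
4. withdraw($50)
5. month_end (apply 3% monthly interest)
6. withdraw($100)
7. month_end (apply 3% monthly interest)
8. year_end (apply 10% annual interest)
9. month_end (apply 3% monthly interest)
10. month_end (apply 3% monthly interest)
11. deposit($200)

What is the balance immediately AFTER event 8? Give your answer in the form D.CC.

After 1 (month_end (apply 3% monthly interest)): balance=$103.00 total_interest=$3.00
After 2 (year_end (apply 10% annual interest)): balance=$113.30 total_interest=$13.30
After 3 (deposit($200)): balance=$313.30 total_interest=$13.30
After 4 (withdraw($50)): balance=$263.30 total_interest=$13.30
After 5 (month_end (apply 3% monthly interest)): balance=$271.19 total_interest=$21.19
After 6 (withdraw($100)): balance=$171.19 total_interest=$21.19
After 7 (month_end (apply 3% monthly interest)): balance=$176.32 total_interest=$26.32
After 8 (year_end (apply 10% annual interest)): balance=$193.95 total_interest=$43.95

Answer: 193.95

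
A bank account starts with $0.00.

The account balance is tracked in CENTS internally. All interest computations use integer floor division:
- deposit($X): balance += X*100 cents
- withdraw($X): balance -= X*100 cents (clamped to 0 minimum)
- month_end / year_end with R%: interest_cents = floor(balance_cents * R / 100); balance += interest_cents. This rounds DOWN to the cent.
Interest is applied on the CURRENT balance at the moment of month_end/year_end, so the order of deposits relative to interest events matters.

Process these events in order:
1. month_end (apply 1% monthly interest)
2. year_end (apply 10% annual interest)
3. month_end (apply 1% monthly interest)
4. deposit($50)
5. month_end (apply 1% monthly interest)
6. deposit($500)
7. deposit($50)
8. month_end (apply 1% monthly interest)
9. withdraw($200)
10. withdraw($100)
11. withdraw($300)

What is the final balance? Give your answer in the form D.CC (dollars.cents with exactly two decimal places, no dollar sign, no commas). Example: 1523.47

After 1 (month_end (apply 1% monthly interest)): balance=$0.00 total_interest=$0.00
After 2 (year_end (apply 10% annual interest)): balance=$0.00 total_interest=$0.00
After 3 (month_end (apply 1% monthly interest)): balance=$0.00 total_interest=$0.00
After 4 (deposit($50)): balance=$50.00 total_interest=$0.00
After 5 (month_end (apply 1% monthly interest)): balance=$50.50 total_interest=$0.50
After 6 (deposit($500)): balance=$550.50 total_interest=$0.50
After 7 (deposit($50)): balance=$600.50 total_interest=$0.50
After 8 (month_end (apply 1% monthly interest)): balance=$606.50 total_interest=$6.50
After 9 (withdraw($200)): balance=$406.50 total_interest=$6.50
After 10 (withdraw($100)): balance=$306.50 total_interest=$6.50
After 11 (withdraw($300)): balance=$6.50 total_interest=$6.50

Answer: 6.50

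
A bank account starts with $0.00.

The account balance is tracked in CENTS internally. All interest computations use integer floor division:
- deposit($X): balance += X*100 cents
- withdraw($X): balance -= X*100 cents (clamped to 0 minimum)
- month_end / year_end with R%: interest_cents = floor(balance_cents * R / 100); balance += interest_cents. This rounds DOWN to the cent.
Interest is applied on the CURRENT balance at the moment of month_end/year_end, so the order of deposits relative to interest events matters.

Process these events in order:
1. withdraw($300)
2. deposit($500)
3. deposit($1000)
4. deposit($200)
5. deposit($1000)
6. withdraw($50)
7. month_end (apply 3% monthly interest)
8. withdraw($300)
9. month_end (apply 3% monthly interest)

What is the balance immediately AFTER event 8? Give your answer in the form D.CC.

After 1 (withdraw($300)): balance=$0.00 total_interest=$0.00
After 2 (deposit($500)): balance=$500.00 total_interest=$0.00
After 3 (deposit($1000)): balance=$1500.00 total_interest=$0.00
After 4 (deposit($200)): balance=$1700.00 total_interest=$0.00
After 5 (deposit($1000)): balance=$2700.00 total_interest=$0.00
After 6 (withdraw($50)): balance=$2650.00 total_interest=$0.00
After 7 (month_end (apply 3% monthly interest)): balance=$2729.50 total_interest=$79.50
After 8 (withdraw($300)): balance=$2429.50 total_interest=$79.50

Answer: 2429.50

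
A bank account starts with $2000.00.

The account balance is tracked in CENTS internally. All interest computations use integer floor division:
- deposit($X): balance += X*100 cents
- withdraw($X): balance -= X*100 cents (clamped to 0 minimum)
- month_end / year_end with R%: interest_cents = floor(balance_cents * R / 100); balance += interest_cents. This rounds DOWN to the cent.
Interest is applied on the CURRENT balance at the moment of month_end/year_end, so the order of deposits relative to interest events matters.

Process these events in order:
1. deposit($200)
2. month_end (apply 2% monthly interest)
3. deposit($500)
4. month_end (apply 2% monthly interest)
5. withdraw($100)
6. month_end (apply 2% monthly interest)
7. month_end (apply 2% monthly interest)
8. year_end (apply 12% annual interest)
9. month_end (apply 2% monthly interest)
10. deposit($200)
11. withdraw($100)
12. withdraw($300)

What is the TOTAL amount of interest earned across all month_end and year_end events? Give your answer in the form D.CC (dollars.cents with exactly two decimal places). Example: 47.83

After 1 (deposit($200)): balance=$2200.00 total_interest=$0.00
After 2 (month_end (apply 2% monthly interest)): balance=$2244.00 total_interest=$44.00
After 3 (deposit($500)): balance=$2744.00 total_interest=$44.00
After 4 (month_end (apply 2% monthly interest)): balance=$2798.88 total_interest=$98.88
After 5 (withdraw($100)): balance=$2698.88 total_interest=$98.88
After 6 (month_end (apply 2% monthly interest)): balance=$2752.85 total_interest=$152.85
After 7 (month_end (apply 2% monthly interest)): balance=$2807.90 total_interest=$207.90
After 8 (year_end (apply 12% annual interest)): balance=$3144.84 total_interest=$544.84
After 9 (month_end (apply 2% monthly interest)): balance=$3207.73 total_interest=$607.73
After 10 (deposit($200)): balance=$3407.73 total_interest=$607.73
After 11 (withdraw($100)): balance=$3307.73 total_interest=$607.73
After 12 (withdraw($300)): balance=$3007.73 total_interest=$607.73

Answer: 607.73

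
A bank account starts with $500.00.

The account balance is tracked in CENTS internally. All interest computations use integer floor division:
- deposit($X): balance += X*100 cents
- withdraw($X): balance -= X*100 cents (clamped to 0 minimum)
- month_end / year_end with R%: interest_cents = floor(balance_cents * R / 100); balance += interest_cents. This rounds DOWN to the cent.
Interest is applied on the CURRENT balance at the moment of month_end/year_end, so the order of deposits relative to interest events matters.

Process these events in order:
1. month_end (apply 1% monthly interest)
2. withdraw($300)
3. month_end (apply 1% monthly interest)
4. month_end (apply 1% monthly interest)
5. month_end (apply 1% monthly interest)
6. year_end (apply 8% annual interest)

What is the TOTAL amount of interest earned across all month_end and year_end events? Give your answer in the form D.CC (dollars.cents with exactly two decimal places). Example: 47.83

After 1 (month_end (apply 1% monthly interest)): balance=$505.00 total_interest=$5.00
After 2 (withdraw($300)): balance=$205.00 total_interest=$5.00
After 3 (month_end (apply 1% monthly interest)): balance=$207.05 total_interest=$7.05
After 4 (month_end (apply 1% monthly interest)): balance=$209.12 total_interest=$9.12
After 5 (month_end (apply 1% monthly interest)): balance=$211.21 total_interest=$11.21
After 6 (year_end (apply 8% annual interest)): balance=$228.10 total_interest=$28.10

Answer: 28.10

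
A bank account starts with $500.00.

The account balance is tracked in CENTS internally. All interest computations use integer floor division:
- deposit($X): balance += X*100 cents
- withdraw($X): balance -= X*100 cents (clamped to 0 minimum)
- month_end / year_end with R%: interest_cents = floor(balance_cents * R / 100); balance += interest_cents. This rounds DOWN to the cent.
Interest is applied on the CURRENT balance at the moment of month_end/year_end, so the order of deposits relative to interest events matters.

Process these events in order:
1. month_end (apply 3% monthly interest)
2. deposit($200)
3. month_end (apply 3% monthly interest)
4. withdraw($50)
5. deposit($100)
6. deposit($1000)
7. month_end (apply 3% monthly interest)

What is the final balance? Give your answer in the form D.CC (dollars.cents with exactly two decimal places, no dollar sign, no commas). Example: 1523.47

After 1 (month_end (apply 3% monthly interest)): balance=$515.00 total_interest=$15.00
After 2 (deposit($200)): balance=$715.00 total_interest=$15.00
After 3 (month_end (apply 3% monthly interest)): balance=$736.45 total_interest=$36.45
After 4 (withdraw($50)): balance=$686.45 total_interest=$36.45
After 5 (deposit($100)): balance=$786.45 total_interest=$36.45
After 6 (deposit($1000)): balance=$1786.45 total_interest=$36.45
After 7 (month_end (apply 3% monthly interest)): balance=$1840.04 total_interest=$90.04

Answer: 1840.04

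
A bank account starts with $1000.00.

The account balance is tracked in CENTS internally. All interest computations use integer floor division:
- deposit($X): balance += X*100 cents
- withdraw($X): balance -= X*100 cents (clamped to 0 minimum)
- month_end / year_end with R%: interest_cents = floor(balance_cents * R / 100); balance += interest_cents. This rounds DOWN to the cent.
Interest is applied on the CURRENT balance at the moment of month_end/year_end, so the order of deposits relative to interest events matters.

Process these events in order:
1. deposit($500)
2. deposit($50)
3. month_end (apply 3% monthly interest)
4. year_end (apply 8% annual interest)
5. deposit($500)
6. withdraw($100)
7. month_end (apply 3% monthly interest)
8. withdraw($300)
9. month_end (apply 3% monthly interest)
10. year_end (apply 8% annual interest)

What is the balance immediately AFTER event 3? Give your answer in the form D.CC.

After 1 (deposit($500)): balance=$1500.00 total_interest=$0.00
After 2 (deposit($50)): balance=$1550.00 total_interest=$0.00
After 3 (month_end (apply 3% monthly interest)): balance=$1596.50 total_interest=$46.50

Answer: 1596.50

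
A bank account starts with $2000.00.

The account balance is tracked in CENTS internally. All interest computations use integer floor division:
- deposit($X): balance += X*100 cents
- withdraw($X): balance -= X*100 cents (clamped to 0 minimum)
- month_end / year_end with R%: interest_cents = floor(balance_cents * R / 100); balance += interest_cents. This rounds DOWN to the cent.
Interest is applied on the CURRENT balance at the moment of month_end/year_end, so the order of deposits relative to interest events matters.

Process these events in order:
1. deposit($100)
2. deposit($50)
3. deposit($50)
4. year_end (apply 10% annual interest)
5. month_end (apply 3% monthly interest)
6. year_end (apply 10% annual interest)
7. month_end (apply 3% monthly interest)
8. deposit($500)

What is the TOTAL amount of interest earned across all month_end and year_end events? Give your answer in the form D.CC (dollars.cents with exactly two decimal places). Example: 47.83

Answer: 624.11

Derivation:
After 1 (deposit($100)): balance=$2100.00 total_interest=$0.00
After 2 (deposit($50)): balance=$2150.00 total_interest=$0.00
After 3 (deposit($50)): balance=$2200.00 total_interest=$0.00
After 4 (year_end (apply 10% annual interest)): balance=$2420.00 total_interest=$220.00
After 5 (month_end (apply 3% monthly interest)): balance=$2492.60 total_interest=$292.60
After 6 (year_end (apply 10% annual interest)): balance=$2741.86 total_interest=$541.86
After 7 (month_end (apply 3% monthly interest)): balance=$2824.11 total_interest=$624.11
After 8 (deposit($500)): balance=$3324.11 total_interest=$624.11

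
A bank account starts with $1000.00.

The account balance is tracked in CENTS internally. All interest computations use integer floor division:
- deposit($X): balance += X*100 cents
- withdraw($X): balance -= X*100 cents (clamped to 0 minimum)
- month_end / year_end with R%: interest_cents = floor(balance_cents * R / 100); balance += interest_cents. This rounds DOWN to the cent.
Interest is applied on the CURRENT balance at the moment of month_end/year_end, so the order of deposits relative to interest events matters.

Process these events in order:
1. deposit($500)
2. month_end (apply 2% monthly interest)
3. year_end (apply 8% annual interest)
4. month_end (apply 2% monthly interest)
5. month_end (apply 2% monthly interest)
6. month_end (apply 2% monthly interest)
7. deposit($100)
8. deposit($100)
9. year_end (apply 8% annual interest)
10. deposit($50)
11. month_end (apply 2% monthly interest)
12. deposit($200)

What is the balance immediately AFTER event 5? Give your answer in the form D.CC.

Answer: 1719.14

Derivation:
After 1 (deposit($500)): balance=$1500.00 total_interest=$0.00
After 2 (month_end (apply 2% monthly interest)): balance=$1530.00 total_interest=$30.00
After 3 (year_end (apply 8% annual interest)): balance=$1652.40 total_interest=$152.40
After 4 (month_end (apply 2% monthly interest)): balance=$1685.44 total_interest=$185.44
After 5 (month_end (apply 2% monthly interest)): balance=$1719.14 total_interest=$219.14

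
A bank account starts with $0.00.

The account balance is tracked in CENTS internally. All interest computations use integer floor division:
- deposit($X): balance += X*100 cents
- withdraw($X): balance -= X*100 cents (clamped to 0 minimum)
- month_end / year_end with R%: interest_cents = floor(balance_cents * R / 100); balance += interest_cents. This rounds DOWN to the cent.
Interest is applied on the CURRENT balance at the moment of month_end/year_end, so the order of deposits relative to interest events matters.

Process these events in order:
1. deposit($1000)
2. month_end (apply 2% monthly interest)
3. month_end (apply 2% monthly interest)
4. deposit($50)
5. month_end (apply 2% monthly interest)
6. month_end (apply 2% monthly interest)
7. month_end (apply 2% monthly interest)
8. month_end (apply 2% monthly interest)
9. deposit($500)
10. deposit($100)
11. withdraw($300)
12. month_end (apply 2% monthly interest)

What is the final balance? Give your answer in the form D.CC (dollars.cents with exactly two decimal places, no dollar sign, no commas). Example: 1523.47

After 1 (deposit($1000)): balance=$1000.00 total_interest=$0.00
After 2 (month_end (apply 2% monthly interest)): balance=$1020.00 total_interest=$20.00
After 3 (month_end (apply 2% monthly interest)): balance=$1040.40 total_interest=$40.40
After 4 (deposit($50)): balance=$1090.40 total_interest=$40.40
After 5 (month_end (apply 2% monthly interest)): balance=$1112.20 total_interest=$62.20
After 6 (month_end (apply 2% monthly interest)): balance=$1134.44 total_interest=$84.44
After 7 (month_end (apply 2% monthly interest)): balance=$1157.12 total_interest=$107.12
After 8 (month_end (apply 2% monthly interest)): balance=$1180.26 total_interest=$130.26
After 9 (deposit($500)): balance=$1680.26 total_interest=$130.26
After 10 (deposit($100)): balance=$1780.26 total_interest=$130.26
After 11 (withdraw($300)): balance=$1480.26 total_interest=$130.26
After 12 (month_end (apply 2% monthly interest)): balance=$1509.86 total_interest=$159.86

Answer: 1509.86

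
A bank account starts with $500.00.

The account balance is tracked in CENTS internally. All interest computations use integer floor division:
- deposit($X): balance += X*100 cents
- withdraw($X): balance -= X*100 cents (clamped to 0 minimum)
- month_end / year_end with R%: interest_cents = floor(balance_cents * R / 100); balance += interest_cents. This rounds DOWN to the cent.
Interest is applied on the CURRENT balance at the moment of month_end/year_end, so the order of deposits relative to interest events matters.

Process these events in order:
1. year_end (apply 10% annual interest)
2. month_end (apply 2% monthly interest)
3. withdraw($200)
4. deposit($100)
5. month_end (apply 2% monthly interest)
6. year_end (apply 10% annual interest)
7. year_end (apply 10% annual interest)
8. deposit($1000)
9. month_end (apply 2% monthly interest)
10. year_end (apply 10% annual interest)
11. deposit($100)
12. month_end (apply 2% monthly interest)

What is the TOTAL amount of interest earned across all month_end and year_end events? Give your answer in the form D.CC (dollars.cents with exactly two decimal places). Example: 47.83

After 1 (year_end (apply 10% annual interest)): balance=$550.00 total_interest=$50.00
After 2 (month_end (apply 2% monthly interest)): balance=$561.00 total_interest=$61.00
After 3 (withdraw($200)): balance=$361.00 total_interest=$61.00
After 4 (deposit($100)): balance=$461.00 total_interest=$61.00
After 5 (month_end (apply 2% monthly interest)): balance=$470.22 total_interest=$70.22
After 6 (year_end (apply 10% annual interest)): balance=$517.24 total_interest=$117.24
After 7 (year_end (apply 10% annual interest)): balance=$568.96 total_interest=$168.96
After 8 (deposit($1000)): balance=$1568.96 total_interest=$168.96
After 9 (month_end (apply 2% monthly interest)): balance=$1600.33 total_interest=$200.33
After 10 (year_end (apply 10% annual interest)): balance=$1760.36 total_interest=$360.36
After 11 (deposit($100)): balance=$1860.36 total_interest=$360.36
After 12 (month_end (apply 2% monthly interest)): balance=$1897.56 total_interest=$397.56

Answer: 397.56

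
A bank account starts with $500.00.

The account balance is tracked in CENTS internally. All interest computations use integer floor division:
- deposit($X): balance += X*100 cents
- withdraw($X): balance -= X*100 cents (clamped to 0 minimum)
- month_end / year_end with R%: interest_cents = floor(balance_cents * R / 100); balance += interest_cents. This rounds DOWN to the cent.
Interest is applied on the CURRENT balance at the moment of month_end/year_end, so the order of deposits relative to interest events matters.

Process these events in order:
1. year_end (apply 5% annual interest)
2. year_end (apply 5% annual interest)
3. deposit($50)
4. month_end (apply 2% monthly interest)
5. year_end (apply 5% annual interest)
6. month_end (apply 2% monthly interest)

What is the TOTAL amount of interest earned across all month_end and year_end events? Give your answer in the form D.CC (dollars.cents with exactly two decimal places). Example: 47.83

Answer: 106.80

Derivation:
After 1 (year_end (apply 5% annual interest)): balance=$525.00 total_interest=$25.00
After 2 (year_end (apply 5% annual interest)): balance=$551.25 total_interest=$51.25
After 3 (deposit($50)): balance=$601.25 total_interest=$51.25
After 4 (month_end (apply 2% monthly interest)): balance=$613.27 total_interest=$63.27
After 5 (year_end (apply 5% annual interest)): balance=$643.93 total_interest=$93.93
After 6 (month_end (apply 2% monthly interest)): balance=$656.80 total_interest=$106.80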